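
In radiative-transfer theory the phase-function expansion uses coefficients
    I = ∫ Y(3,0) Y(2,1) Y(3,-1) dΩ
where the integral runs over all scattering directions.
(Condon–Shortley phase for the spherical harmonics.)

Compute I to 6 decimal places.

-0.059471

Checks pass: Σm=0; 8 even; l₃=3∈[1,5].
(2·3+1)(2·2+1)(2·3+1) = 245
Δ: 2! 4! 2! / 9! → 1/3780
sum: t=0:+1/24 t=1:−1/4 t=2:+1/24 = -1/6
3j²(3 2 3; 0 0 0) = Δ·Π!·Σ² = 4/105  (sign +1)
sum: t=1:−1/8 t=2:+1/12 = -1/24
3j²(3 2 3; 0 1 -1) = Δ·Π!·Σ² = 1/210  (sign -1)
combine: 4πI² = 245·4/105·1/210 = 2/45
take √, sign -1: I = -0.05947080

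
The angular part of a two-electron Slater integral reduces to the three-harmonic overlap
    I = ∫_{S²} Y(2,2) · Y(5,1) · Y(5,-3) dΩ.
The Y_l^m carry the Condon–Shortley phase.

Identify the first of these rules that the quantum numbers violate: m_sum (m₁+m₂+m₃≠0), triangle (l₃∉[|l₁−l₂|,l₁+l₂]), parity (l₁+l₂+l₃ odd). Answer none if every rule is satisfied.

Σmᵢ = 0  ✓
l₃∈[|l₁−l₂|,l₁+l₂]=[3,7], have l₃=5  ✓
Σlᵢ = 12 ⇒ even  ✓

none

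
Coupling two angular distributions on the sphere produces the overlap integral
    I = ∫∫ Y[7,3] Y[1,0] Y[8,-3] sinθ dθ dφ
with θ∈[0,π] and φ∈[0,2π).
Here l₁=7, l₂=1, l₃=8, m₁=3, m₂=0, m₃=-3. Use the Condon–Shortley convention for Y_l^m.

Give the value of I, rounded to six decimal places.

m-sum 0 ✓  L=16 even ✓  6≤8≤8 ✓
Π(2lᵢ+1) = 15×3×17 = 765
triangle coeff Δ(7,1,8) = 1/2040
Σ_t [0,0]: t=0:+1/25401600 = 1/25401600
(3j)²=8/255 [(7 1 8; 0 0 0)], sign=+1
Σ_t [0,0]: t=0:+1/87091200 = 1/87091200
(3j)²=11/408 [(7 1 8; 3 0 -3)], sign=-1
⇒ 4πI² = 11/17
I = (-1)√(11/17/(4π)) = -0.22691696

-0.226917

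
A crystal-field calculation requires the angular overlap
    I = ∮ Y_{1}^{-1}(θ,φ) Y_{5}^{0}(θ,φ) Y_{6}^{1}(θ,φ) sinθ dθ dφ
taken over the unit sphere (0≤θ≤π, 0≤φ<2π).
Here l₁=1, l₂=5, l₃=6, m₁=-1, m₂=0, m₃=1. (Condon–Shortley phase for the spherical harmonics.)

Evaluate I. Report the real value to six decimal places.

-0.187239

Rules hold: Σm=0, L=12 even, 4≤6≤6.
N = 3·11·13 = 429
Δ = 0!·2!·10!/13! = 1/858
Racah Σ t=0..0: t=0:+1/14400 = 1/14400
⇒ 3j(1 5 6; 0 0 0)² = 6/143, sgn +1
Racah Σ t=0..0: t=0:+1/28800 = 1/28800
⇒ 3j(1 5 6; -1 0 1)² = 7/286, sgn -1
4πI² = N·(3j₀)²·(3jₘ)² = 63/143
I = -1·√(0.440559/4π) = -0.18723944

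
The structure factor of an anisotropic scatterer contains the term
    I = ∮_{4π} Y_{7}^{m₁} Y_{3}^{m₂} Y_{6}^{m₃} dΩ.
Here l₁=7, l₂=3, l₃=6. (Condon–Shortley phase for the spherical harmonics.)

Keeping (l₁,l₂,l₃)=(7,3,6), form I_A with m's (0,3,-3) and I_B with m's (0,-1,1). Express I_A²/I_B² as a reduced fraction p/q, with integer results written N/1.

675/2

l's match ⇒ only the (l;m) 3-j factors differ between A and B.
A: triangle coeff Δ(7,3,6) = 1/2042040; Σ_t [4,4]: t=4:+1/1451520 = 1/1451520; (3j)²=45/4862 [(7 3 6; 0 3 -3)], sign=-1
B: triangle coeff Δ(7,3,6) = 1/2042040; Σ_t [0,2]: t=0:+1/1451520 t=1:−1/103680 t=2:+1/115200 = -1/3628800; (3j)²=1/36465 [(7 3 6; 0 -1 1)], sign=+1
I_A²/I_B² = (45/4862)/(1/36465) = 675/2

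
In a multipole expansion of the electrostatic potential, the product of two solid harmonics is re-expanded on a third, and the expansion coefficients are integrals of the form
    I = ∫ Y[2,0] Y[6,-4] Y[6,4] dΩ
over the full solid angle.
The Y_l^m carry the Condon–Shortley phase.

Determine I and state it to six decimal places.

m-sum 0 ✓  L=14 even ✓  4≤6≤8 ✓
Π(2lᵢ+1) = 5×13×13 = 845
triangle coeff Δ(2,6,6) = 1/90090
Σ_t [0,2]: t=0:+1/69120 t=1:−1/14400 t=2:+1/69120 = -7/172800
(3j)²=14/715 [(2 6 6; 0 0 0)], sign=-1
Σ_t [0,2]: t=0:+1/322560 t=1:−1/362880 t=2:+1/14515200 = 1/2419200
(3j)²=2/5005 [(2 6 6; 0 -4 4)], sign=+1
⇒ 4πI² = 4/605
I = (-1)√(4/605/(4π)) = -0.02293757

-0.022938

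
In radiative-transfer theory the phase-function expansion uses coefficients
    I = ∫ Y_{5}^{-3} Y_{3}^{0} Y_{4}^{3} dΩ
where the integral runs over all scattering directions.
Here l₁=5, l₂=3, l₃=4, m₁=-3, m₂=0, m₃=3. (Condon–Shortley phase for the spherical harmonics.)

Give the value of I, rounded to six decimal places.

0.103862

Checks pass: Σm=0; 12 even; l₃=4∈[2,8].
(2·5+1)(2·3+1)(2·4+1) = 693
Δ: 4! 6! 2! / 13! → 1/180180
sum: t=1:−1/576 t=2:+1/144 t=3:−1/576 = 1/288
3j²(5 3 4; 0 0 0) = Δ·Π!·Σ² = 20/1001  (sign +1)
sum: t=2:+1/2880 t=3:−1/1440 = -1/2880
3j²(5 3 4; -3 0 3) = Δ·Π!·Σ² = 7/715  (sign +1)
combine: 4πI² = 693·20/1001·7/715 = 252/1859
take √, sign +1: I = 0.10386175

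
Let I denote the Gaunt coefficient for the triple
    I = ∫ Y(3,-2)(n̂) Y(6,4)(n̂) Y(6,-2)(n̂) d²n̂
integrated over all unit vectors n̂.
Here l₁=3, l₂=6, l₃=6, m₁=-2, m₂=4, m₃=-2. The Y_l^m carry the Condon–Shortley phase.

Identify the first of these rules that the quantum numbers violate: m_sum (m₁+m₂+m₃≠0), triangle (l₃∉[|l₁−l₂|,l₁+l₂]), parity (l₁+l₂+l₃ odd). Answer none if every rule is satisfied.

parity

Σmᵢ = 0  ✓
l₃∈[|l₁−l₂|,l₁+l₂]=[3,9], have l₃=6  ✓
Σlᵢ = 15 ⇒ odd  ✗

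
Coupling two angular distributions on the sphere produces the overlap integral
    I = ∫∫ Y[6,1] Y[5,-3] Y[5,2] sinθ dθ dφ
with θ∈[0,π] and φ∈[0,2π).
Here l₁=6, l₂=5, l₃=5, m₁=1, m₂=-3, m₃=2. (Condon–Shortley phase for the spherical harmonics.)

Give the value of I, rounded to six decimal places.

Checks pass: Σm=0; 16 even; l₃=5∈[1,11].
(2·6+1)(2·5+1)(2·5+1) = 1573
Δ: 6! 6! 4! / 17! → 1/28588560
sum: t=1:−1/345600 t=2:+1/13824 t=3:−1/5184 t=4:+1/13824 t=5:−1/345600 = -7/129600
3j²(6 5 5; 0 0 0) = Δ·Π!·Σ² = 80/7293  (sign +1)
sum: t=0:+1/345600 t=1:−1/34560 t=2:+1/41472 = -1/518400
3j²(6 5 5; 1 -3 2) = Δ·Π!·Σ² = 7/36465  (sign +1)
combine: 4πI² = 1573·80/7293·7/36465 = 112/33813
take √, sign +1: I = 0.01623537

0.016235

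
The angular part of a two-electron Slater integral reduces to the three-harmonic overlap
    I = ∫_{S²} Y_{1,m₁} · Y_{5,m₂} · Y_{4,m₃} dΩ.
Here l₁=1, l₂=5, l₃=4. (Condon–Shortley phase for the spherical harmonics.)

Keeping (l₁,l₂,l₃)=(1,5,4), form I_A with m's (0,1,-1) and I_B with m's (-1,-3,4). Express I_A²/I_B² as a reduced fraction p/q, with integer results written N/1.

Shared (l₁,l₂,l₃)=(1,5,4): N and (l;000)² cancel in I_A²/I_B².
A: Δ = 2!·0!·8!/11! = 1/495; Racah Σ t=1..1: t=1:−1/720 = -1/720; ⇒ 3j(1 5 4; 0 1 -1)² = 8/165, sgn +1
B: Δ = 2!·0!·8!/11! = 1/495; Racah Σ t=2..2: t=2:+1/80640 = 1/80640; ⇒ 3j(1 5 4; -1 -3 4)² = 1/495, sgn +1
I_A²/I_B² = (8/165)/(1/495) = 24/1

24/1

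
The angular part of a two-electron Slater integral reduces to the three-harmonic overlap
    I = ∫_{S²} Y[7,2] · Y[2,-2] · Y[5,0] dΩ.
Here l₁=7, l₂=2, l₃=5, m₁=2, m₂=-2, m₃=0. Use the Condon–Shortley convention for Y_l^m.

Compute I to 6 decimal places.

Rules hold: Σm=0, L=14 even, 5≤5≤9.
N = 15·5·11 = 825
Δ = 4!·10!·0!/15! = 1/15015
Racah Σ t=2..2: t=2:+1/57600 = 1/57600
⇒ 3j(7 2 5; 0 0 0)² = 21/715, sgn -1
Racah Σ t=0..0: t=0:+1/345600 = 1/345600
⇒ 3j(7 2 5; 2 -2 0)² = 6/715, sgn -1
4πI² = N·(3j₀)²·(3jₘ)² = 378/1859
I = +1·√(0.203335/4π) = 0.12720415

0.127204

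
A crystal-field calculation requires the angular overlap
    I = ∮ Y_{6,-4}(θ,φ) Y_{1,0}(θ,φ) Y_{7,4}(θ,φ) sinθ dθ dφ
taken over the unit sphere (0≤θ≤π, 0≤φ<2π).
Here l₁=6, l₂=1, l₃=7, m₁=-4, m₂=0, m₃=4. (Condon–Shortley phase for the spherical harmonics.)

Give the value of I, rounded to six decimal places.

m-sum 0 ✓  L=14 even ✓  5≤7≤7 ✓
Π(2lᵢ+1) = 13×3×15 = 585
triangle coeff Δ(6,1,7) = 1/1365
Σ_t [0,0]: t=0:+1/518400 = 1/518400
(3j)²=7/195 [(6 1 7; 0 0 0)], sign=-1
Σ_t [0,0]: t=0:+1/7257600 = 1/7257600
(3j)²=11/455 [(6 1 7; -4 0 4)], sign=-1
⇒ 4πI² = 33/65
I = (+1)√(33/65/(4π)) = 0.20099968

0.201000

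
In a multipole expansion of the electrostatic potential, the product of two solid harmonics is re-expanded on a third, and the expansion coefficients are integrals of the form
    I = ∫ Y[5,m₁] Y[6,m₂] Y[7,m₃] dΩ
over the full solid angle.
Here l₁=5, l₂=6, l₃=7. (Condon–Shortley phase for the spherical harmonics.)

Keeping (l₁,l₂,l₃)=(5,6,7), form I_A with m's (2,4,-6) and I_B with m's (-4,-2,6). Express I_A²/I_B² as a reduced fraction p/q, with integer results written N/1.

Shared (l₁,l₂,l₃)=(5,6,7): N and (l;000)² cancel in I_A²/I_B².
A: Δ = 4!·6!·8!/19! = 1/174594420; Racah Σ t=2..3: t=2:+1/19353600 t=3:−1/21772800 = 1/174182400; ⇒ 3j(5 6 7; 2 4 -6)² = 1/3876, sgn -1
B: Δ = 4!·6!·8!/19! = 1/174594420; Racah Σ t=3..4: t=3:−1/21772800 t=4:+1/116121600 = -13/348364800; ⇒ 3j(5 6 7; -4 -2 6)² = 169/9690, sgn +1
I_A²/I_B² = (1/3876)/(169/9690) = 5/338

5/338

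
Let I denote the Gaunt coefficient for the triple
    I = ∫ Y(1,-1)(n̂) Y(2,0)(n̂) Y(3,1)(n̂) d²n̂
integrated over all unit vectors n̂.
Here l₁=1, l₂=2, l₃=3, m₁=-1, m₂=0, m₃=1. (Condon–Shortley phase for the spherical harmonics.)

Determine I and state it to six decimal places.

Rules hold: Σm=0, L=6 even, 1≤3≤3.
N = 3·5·7 = 105
Δ = 0!·2!·4!/7! = 1/105
Racah Σ t=0..0: t=0:+1/4 = 1/4
⇒ 3j(1 2 3; 0 0 0)² = 3/35, sgn -1
Racah Σ t=0..0: t=0:+1/8 = 1/8
⇒ 3j(1 2 3; -1 0 1)² = 2/35, sgn +1
4πI² = N·(3j₀)²·(3jₘ)² = 18/35
I = -1·√(0.514286/4π) = -0.20230066

-0.202301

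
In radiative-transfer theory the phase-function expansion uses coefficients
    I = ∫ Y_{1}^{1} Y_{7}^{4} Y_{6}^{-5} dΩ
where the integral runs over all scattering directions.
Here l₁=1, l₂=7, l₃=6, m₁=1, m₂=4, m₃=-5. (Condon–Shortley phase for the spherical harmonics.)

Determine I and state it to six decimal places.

0.060604

Checks pass: Σm=0; 14 even; l₃=6∈[6,8].
(2·1+1)(2·7+1)(2·6+1) = 585
Δ: 2! 0! 12! / 15! → 1/1365
sum: t=1:−1/518400 = -1/518400
3j²(1 7 6; 0 0 0) = Δ·Π!·Σ² = 7/195  (sign -1)
sum: t=0:+1/79833600 = 1/79833600
3j²(1 7 6; 1 4 -5) = Δ·Π!·Σ² = 1/455  (sign -1)
combine: 4πI² = 585·7/195·1/455 = 3/65
take √, sign +1: I = 0.06060368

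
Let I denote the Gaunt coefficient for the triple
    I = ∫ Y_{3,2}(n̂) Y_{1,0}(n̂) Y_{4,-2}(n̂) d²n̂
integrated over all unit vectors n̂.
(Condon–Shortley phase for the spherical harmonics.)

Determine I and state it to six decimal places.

0.213244

Checks pass: Σm=0; 8 even; l₃=4∈[2,4].
(2·3+1)(2·1+1)(2·4+1) = 189
Δ: 0! 6! 2! / 9! → 1/252
sum: t=0:+1/36 = 1/36
3j²(3 1 4; 0 0 0) = Δ·Π!·Σ² = 4/63  (sign +1)
sum: t=0:+1/120 = 1/120
3j²(3 1 4; 2 0 -2) = Δ·Π!·Σ² = 1/21  (sign +1)
combine: 4πI² = 189·4/63·1/21 = 4/7
take √, sign +1: I = 0.21324362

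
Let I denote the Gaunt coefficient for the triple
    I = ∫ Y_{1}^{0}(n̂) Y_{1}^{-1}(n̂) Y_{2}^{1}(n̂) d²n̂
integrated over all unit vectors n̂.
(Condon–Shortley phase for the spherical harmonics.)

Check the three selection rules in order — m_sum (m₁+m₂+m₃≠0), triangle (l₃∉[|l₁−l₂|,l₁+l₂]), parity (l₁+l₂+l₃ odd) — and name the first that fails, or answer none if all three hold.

azimuthal sum: 0 − 1 + 1 = 0  ✓
0 ≤ 2 ≤ 2 (triangle on l)  ✓
L = 1 + 1 + 2 = 4 (even)  ✓

none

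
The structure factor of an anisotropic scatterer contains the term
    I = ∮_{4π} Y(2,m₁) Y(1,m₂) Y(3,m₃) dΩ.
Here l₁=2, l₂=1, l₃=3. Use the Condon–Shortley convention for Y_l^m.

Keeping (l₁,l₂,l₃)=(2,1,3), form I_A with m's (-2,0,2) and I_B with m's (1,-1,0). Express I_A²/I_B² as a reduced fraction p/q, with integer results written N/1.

5/3

Same 2,1,3: normalisation and zero-m 3j drop out of the ratio.
A: Δ: 0! 4! 2! / 7! → 1/105; sum: t=0:+1/24 = 1/24; 3j²(2 1 3; -2 0 2) = Δ·Π!·Σ² = 1/21  (sign -1)
B: Δ: 0! 4! 2! / 7! → 1/105; sum: t=0:+1/12 = 1/12; 3j²(2 1 3; 1 -1 0) = Δ·Π!·Σ² = 1/35  (sign -1)
I_A²/I_B² = (1/21)/(1/35) = 5/3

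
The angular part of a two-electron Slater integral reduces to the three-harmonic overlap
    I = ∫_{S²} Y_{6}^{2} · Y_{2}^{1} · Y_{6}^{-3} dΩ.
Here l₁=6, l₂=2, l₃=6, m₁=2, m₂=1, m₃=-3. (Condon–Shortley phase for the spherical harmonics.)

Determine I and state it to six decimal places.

Checks pass: Σm=0; 14 even; l₃=6∈[4,8].
(2·6+1)(2·2+1)(2·6+1) = 845
Δ: 2! 10! 2! / 15! → 1/90090
sum: t=0:+1/69120 t=1:−1/14400 t=2:+1/69120 = -7/172800
3j²(6 2 6; 0 0 0) = Δ·Π!·Σ² = 14/715  (sign -1)
sum: t=1:−1/60480 t=2:+1/161280 = -1/96768
3j²(6 2 6; 2 1 -3) = Δ·Π!·Σ² = 15/1001  (sign +1)
combine: 4πI² = 845·14/715·15/1001 = 30/121
take √, sign -1: I = -0.14046335

-0.140463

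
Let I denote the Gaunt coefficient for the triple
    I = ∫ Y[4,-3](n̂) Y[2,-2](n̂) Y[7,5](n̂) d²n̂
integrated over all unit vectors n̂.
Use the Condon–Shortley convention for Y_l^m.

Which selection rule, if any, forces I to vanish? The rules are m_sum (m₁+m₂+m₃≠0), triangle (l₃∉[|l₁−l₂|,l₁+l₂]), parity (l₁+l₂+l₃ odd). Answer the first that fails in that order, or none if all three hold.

azimuthal sum: -3 − 2 + 5 = 0  ✓
2 ≤ 7 ≤ 6 (triangle on l)  ✗
L = 4 + 2 + 7 = 13 (odd)

triangle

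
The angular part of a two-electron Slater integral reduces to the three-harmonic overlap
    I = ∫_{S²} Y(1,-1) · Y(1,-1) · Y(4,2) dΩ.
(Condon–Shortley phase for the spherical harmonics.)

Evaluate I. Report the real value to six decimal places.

triangle: need 0≤l₃≤2, have 4; I=0

0.000000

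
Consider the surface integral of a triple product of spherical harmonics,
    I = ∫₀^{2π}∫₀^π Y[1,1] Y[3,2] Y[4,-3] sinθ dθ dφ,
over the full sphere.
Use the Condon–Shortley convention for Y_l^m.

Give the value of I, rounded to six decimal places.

Rules hold: Σm=0, L=8 even, 2≤4≤4.
N = 3·7·9 = 189
Δ = 0!·2!·6!/9! = 1/252
Racah Σ t=0..0: t=0:+1/36 = 1/36
⇒ 3j(1 3 4; 0 0 0)² = 4/63, sgn +1
Racah Σ t=0..0: t=0:+1/240 = 1/240
⇒ 3j(1 3 4; 1 2 -3)² = 1/12, sgn -1
4πI² = N·(3j₀)²·(3jₘ)² = 1/1
I = -1·√(1/4π) = -0.28209479

-0.282095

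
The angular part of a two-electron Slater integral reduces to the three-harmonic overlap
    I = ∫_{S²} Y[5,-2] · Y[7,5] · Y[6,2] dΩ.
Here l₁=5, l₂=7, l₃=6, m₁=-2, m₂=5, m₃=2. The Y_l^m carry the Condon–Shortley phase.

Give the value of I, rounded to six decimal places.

-2 + 5 + 2 = 5 ≠ 0: azimuthal integral kills it; I = 0

0.000000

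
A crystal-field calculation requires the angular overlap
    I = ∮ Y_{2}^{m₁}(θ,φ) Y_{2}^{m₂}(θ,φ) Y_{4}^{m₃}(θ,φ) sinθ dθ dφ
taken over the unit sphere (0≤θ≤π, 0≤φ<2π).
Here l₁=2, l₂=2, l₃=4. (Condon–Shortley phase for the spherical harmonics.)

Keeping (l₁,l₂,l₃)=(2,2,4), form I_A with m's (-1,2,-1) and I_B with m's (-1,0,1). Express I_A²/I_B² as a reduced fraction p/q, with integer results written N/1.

Shared (l₁,l₂,l₃)=(2,2,4): N and (l;000)² cancel in I_A²/I_B².
A: Δ = 0!·4!·4!/9! = 1/630; Racah Σ t=0..0: t=0:+1/144 = 1/144; ⇒ 3j(2 2 4; -1 2 -1)² = 1/126, sgn -1
B: Δ = 0!·4!·4!/9! = 1/630; Racah Σ t=0..0: t=0:+1/24 = 1/24; ⇒ 3j(2 2 4; -1 0 1)² = 1/21, sgn -1
I_A²/I_B² = (1/126)/(1/21) = 1/6

1/6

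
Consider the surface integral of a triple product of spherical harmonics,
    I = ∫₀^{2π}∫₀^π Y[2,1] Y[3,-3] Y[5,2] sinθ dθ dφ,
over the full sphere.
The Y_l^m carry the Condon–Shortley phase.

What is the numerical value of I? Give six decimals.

m-sum 0 ✓  L=10 even ✓  1≤5≤5 ✓
Π(2lᵢ+1) = 5×7×11 = 385
triangle coeff Δ(2,3,5) = 1/2310
Σ_t [0,0]: t=0:+1/144 = 1/144
(3j)²=10/231 [(2 3 5; 0 0 0)], sign=-1
Σ_t [0,0]: t=0:+1/4320 = 1/4320
(3j)²=1/330 [(2 3 5; 1 -3 2)], sign=-1
⇒ 4πI² = 5/99
I = (+1)√(5/99/(4π)) = 0.06339609

0.063396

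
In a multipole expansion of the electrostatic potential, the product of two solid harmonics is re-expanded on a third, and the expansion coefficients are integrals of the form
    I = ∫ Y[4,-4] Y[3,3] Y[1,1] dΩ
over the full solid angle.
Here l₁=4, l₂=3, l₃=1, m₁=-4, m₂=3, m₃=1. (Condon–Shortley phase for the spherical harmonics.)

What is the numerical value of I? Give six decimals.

Checks pass: Σm=0; 8 even; l₃=1∈[1,7].
(2·4+1)(2·3+1)(2·1+1) = 189
Δ: 6! 2! 0! / 9! → 1/252
sum: t=3:−1/36 = -1/36
3j²(4 3 1; 0 0 0) = Δ·Π!·Σ² = 4/63  (sign +1)
sum: t=6:+1/1440 = 1/1440
3j²(4 3 1; -4 3 1) = Δ·Π!·Σ² = 1/9  (sign +1)
combine: 4πI² = 189·4/63·1/9 = 4/3
take √, sign +1: I = 0.32573501

0.325735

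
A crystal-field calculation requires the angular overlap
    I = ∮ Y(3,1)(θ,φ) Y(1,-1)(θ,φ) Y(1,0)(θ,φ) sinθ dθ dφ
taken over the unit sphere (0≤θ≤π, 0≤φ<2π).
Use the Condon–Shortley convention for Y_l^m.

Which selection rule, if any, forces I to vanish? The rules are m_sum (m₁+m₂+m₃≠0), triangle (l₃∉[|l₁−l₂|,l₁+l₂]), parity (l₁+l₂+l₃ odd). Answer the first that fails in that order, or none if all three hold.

m₁+m₂+m₃ = 1 − 1 + 0 = 0  ✓
triangle: |3−1|=2 ≤ l₃=1 ≤ 3+1=4  ✗
parity: l₁+l₂+l₃ = 5 is odd

triangle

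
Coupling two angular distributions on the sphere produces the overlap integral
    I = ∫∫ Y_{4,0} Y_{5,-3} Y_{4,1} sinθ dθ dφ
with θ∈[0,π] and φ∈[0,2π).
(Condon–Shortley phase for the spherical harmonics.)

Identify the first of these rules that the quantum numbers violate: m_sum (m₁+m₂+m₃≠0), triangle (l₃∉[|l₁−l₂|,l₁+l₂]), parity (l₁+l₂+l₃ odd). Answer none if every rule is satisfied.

azimuthal sum: 0 − 3 + 1 = -2  ✗
1 ≤ 4 ≤ 9 (triangle on l)
L = 4 + 5 + 4 = 13 (odd)

m_sum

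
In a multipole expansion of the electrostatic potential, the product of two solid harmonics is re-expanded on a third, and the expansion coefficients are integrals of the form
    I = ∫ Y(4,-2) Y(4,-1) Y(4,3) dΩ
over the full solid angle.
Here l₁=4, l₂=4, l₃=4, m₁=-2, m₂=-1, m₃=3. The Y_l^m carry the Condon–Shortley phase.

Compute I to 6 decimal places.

m-sum 0 ✓  L=12 even ✓  0≤4≤8 ✓
Π(2lᵢ+1) = 9×9×9 = 729
triangle coeff Δ(4,4,4) = 1/450450
Σ_t [0,4]: t=0:+1/13824 t=1:−1/216 t=2:+1/64 t=3:−1/216 t=4:+1/13824 = 5/768
(3j)²=18/1001 [(4 4 4; 0 0 0)], sign=+1
Σ_t [2,3]: t=2:+1/576 t=3:−1/864 = 1/1728
(3j)²=5/1287 [(4 4 4; -2 -1 3)], sign=-1
⇒ 4πI² = 7290/143143
I = (-1)√(7290/143143/(4π)) = -0.06366105

-0.063661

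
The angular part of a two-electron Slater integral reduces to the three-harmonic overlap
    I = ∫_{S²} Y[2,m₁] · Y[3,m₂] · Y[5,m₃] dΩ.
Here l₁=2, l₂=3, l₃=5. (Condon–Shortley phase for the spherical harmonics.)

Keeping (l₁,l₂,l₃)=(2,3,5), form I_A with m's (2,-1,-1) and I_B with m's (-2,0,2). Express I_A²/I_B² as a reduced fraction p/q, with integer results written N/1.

Same 2,3,5: normalisation and zero-m 3j drop out of the ratio.
A: Δ: 0! 4! 6! / 11! → 1/2310; sum: t=0:+1/1152 = 1/1152; 3j²(2 3 5; 2 -1 -1) = Δ·Π!·Σ² = 1/154  (sign +1)
B: Δ: 0! 4! 6! / 11! → 1/2310; sum: t=0:+1/864 = 1/864; 3j²(2 3 5; -2 0 2) = Δ·Π!·Σ² = 1/66  (sign -1)
I_A²/I_B² = (1/154)/(1/66) = 3/7

3/7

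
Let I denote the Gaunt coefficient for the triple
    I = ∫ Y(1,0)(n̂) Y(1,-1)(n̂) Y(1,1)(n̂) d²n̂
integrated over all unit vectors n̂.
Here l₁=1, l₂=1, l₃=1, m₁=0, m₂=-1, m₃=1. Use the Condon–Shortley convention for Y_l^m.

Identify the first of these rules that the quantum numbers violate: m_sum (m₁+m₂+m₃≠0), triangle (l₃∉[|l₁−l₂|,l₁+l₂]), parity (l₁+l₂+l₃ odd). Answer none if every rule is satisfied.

Σmᵢ = 0  ✓
l₃∈[|l₁−l₂|,l₁+l₂]=[0,2], have l₃=1  ✓
Σlᵢ = 3 ⇒ odd  ✗

parity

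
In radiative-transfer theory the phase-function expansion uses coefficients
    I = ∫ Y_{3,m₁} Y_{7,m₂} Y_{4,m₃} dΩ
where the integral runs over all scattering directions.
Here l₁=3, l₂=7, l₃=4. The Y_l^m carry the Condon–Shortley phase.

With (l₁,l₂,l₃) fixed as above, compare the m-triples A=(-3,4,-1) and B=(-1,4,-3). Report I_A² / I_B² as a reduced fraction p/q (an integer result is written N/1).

Same 3,7,4: normalisation and zero-m 3j drop out of the ratio.
A: Δ: 6! 0! 8! / 15! → 1/45045; sum: t=6:+1/518400 = 1/518400; 3j²(3 7 4; -3 4 -1) = Δ·Π!·Σ² = 2/195  (sign -1)
B: Δ: 6! 0! 8! / 15! → 1/45045; sum: t=4:+1/241920 = 1/241920; 3j²(3 7 4; -1 4 -3) = Δ·Π!·Σ² = 2/91  (sign -1)
I_A²/I_B² = (2/195)/(2/91) = 7/15

7/15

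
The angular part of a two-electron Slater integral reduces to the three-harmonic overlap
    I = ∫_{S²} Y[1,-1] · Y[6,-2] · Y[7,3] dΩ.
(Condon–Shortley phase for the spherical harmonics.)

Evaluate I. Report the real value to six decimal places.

-0.234717

Checks pass: Σm=0; 14 even; l₃=7∈[5,7].
(2·1+1)(2·6+1)(2·7+1) = 585
Δ: 0! 2! 12! / 15! → 1/1365
sum: t=0:+1/518400 = 1/518400
3j²(1 6 7; 0 0 0) = Δ·Π!·Σ² = 7/195  (sign -1)
sum: t=0:+1/1935360 = 1/1935360
3j²(1 6 7; -1 -2 3) = Δ·Π!·Σ² = 3/91  (sign +1)
combine: 4πI² = 585·7/195·3/91 = 9/13
take √, sign -1: I = -0.23471705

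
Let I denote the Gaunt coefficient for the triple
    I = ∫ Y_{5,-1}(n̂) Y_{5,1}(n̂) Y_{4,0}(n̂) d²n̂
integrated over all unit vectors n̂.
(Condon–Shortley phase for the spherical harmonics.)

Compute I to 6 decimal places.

-0.086798

Checks pass: Σm=0; 14 even; l₃=4∈[0,10].
(2·5+1)(2·5+1)(2·4+1) = 1089
Δ: 6! 4! 4! / 15! → 1/3153150
sum: t=1:−1/69120 t=2:+1/1728 t=3:−1/576 t=4:+1/1728 t=5:−1/69120 = -7/11520
3j²(5 5 4; 0 0 0) = Δ·Π!·Σ² = 2/143  (sign -1)
sum: t=2:+1/27648 t=3:−1/1296 t=4:+1/768 t=5:−1/4320 t=6:+1/414720 = 7/20736
3j²(5 5 4; -1 1 0) = Δ·Π!·Σ² = 8/1287  (sign +1)
combine: 4πI² = 1089·2/143·8/1287 = 16/169
take √, sign -1: I = -0.08679840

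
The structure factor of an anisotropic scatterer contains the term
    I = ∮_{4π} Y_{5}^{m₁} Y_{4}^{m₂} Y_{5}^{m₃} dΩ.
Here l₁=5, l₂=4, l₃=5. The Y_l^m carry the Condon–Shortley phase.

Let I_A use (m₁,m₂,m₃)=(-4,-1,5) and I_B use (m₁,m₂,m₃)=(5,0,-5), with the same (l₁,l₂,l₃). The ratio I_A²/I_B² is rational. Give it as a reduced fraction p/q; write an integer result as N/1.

2/1

l's match ⇒ only the (l;m) 3-j factors differ between A and B.
A: triangle coeff Δ(5,4,5) = 1/3153150; Σ_t [3,3]: t=3:−1/103680 = -1/103680; (3j)²=4/143 [(5 4 5; -4 -1 5)], sign=-1
B: triangle coeff Δ(5,4,5) = 1/3153150; Σ_t [0,0]: t=0:+1/414720 = 1/414720; (3j)²=2/143 [(5 4 5; 5 0 -5)], sign=+1
I_A²/I_B² = (4/143)/(2/143) = 2/1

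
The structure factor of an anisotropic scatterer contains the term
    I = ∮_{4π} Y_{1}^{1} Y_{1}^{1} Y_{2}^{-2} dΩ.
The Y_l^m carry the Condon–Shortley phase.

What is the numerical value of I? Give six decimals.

Checks pass: Σm=0; 4 even; l₃=2∈[0,2].
(2·1+1)(2·1+1)(2·2+1) = 45
Δ: 0! 2! 2! / 5! → 1/30
sum: t=0:+1/1 = 1/1
3j²(1 1 2; 0 0 0) = Δ·Π!·Σ² = 2/15  (sign +1)
sum: t=0:+1/4 = 1/4
3j²(1 1 2; 1 1 -2) = Δ·Π!·Σ² = 1/5  (sign +1)
combine: 4πI² = 45·2/15·1/5 = 6/5
take √, sign +1: I = 0.30901936

0.309019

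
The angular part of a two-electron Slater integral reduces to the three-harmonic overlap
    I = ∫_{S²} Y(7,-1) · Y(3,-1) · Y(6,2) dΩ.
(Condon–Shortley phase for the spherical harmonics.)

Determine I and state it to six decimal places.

0.062364

m-sum 0 ✓  L=16 even ✓  4≤6≤10 ✓
Π(2lᵢ+1) = 15×7×13 = 1365
triangle coeff Δ(7,3,6) = 1/2042040
Σ_t [1,3]: t=1:−1/207360 t=2:+1/57600 t=3:−1/207360 = 1/129600
(3j)²=168/12155 [(7 3 6; 0 0 0)], sign=+1
Σ_t [0,2]: t=0:+1/3870720 t=1:−1/181440 t=2:+1/138240 = 23/11612160
(3j)²=529/204204 [(7 3 6; -1 -1 2)], sign=+1
⇒ 4πI² = 22218/454597
I = (+1)√(22218/454597/(4π)) = 0.06236404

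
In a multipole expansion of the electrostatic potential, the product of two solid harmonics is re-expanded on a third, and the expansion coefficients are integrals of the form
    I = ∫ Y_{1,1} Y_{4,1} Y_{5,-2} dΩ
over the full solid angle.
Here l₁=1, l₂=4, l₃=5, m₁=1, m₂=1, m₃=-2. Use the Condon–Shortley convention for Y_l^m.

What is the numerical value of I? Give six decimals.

0.225034

Rules hold: Σm=0, L=10 even, 3≤5≤5.
N = 3·9·11 = 297
Δ = 0!·2!·8!/11! = 1/495
Racah Σ t=0..0: t=0:+1/576 = 1/576
⇒ 3j(1 4 5; 0 0 0)² = 5/99, sgn -1
Racah Σ t=0..0: t=0:+1/1440 = 1/1440
⇒ 3j(1 4 5; 1 1 -2)² = 7/165, sgn -1
4πI² = N·(3j₀)²·(3jₘ)² = 7/11
I = +1·√(0.636364/4π) = 0.22503380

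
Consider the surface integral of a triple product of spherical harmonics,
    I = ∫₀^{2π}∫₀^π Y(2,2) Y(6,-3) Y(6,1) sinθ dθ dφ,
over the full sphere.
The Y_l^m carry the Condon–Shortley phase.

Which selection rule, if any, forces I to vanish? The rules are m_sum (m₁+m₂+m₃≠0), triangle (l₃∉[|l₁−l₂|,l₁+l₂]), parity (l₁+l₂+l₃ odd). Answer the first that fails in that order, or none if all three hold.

none

Σmᵢ = 0  ✓
l₃∈[|l₁−l₂|,l₁+l₂]=[4,8], have l₃=6  ✓
Σlᵢ = 14 ⇒ even  ✓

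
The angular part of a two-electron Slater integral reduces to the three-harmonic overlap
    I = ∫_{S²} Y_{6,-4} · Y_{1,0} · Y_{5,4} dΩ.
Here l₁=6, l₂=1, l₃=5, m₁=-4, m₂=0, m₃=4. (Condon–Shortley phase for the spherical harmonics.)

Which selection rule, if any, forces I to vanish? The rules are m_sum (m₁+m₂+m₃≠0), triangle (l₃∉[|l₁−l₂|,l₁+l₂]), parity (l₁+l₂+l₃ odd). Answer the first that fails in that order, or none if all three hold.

none

Σmᵢ = 0  ✓
l₃∈[|l₁−l₂|,l₁+l₂]=[5,7], have l₃=5  ✓
Σlᵢ = 12 ⇒ even  ✓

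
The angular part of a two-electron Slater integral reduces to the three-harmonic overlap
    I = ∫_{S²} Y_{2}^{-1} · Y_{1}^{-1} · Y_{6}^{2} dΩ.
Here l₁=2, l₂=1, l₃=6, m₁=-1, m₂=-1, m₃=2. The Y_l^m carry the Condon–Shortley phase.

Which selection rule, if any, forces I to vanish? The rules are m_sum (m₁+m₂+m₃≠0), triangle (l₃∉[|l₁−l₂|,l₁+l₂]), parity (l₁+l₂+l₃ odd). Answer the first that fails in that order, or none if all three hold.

triangle

azimuthal sum: -1 − 1 + 2 = 0  ✓
1 ≤ 6 ≤ 3 (triangle on l)  ✗
L = 2 + 1 + 6 = 9 (odd)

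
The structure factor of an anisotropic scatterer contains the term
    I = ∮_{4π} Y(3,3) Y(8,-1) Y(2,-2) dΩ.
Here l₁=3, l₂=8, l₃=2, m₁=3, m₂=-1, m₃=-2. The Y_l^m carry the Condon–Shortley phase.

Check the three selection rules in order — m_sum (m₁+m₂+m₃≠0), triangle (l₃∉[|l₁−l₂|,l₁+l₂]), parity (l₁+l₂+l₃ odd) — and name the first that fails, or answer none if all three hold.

triangle

m₁+m₂+m₃ = 3 − 1 − 2 = 0  ✓
triangle: |3−8|=5 ≤ l₃=2 ≤ 3+8=11  ✗
parity: l₁+l₂+l₃ = 13 is odd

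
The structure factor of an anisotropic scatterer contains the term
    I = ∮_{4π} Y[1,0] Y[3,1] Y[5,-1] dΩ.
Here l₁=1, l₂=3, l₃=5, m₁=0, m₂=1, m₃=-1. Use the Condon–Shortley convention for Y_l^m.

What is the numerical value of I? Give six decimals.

0.000000

triangle: need 2≤l₃≤4, have 5; I=0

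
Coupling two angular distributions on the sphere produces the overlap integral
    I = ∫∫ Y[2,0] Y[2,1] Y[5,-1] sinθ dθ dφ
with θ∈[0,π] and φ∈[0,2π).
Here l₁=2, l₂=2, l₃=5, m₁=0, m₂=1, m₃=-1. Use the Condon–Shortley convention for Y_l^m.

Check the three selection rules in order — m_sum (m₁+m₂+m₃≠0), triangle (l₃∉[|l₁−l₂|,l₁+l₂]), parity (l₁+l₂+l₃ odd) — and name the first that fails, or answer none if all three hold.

m₁+m₂+m₃ = 0 + 1 − 1 = 0  ✓
triangle: |2−2|=0 ≤ l₃=5 ≤ 2+2=4  ✗
parity: l₁+l₂+l₃ = 9 is odd

triangle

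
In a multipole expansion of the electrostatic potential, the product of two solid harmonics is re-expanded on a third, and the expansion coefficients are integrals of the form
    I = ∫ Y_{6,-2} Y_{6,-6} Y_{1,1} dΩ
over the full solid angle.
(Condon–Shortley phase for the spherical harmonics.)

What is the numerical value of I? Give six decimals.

0.000000

m-sum = -2 − 6 + 1 = -7 ≠ 0 ⇒ I = 0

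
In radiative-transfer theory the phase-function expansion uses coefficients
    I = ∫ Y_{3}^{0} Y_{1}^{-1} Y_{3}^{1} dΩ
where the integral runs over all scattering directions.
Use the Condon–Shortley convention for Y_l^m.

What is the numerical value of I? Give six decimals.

l₁+l₂+l₃=7 is odd: 3j(l;000)=0 ⇒ I=0

0.000000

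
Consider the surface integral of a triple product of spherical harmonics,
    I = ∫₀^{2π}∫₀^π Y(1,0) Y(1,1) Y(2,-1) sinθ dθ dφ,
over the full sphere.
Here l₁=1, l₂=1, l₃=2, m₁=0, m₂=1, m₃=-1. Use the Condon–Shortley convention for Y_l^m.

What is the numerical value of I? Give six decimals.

m-sum 0 ✓  L=4 even ✓  0≤2≤2 ✓
Π(2lᵢ+1) = 3×3×5 = 45
triangle coeff Δ(1,1,2) = 1/30
Σ_t [0,0]: t=0:+1/1 = 1/1
(3j)²=2/15 [(1 1 2; 0 0 0)], sign=+1
Σ_t [0,0]: t=0:+1/2 = 1/2
(3j)²=1/10 [(1 1 2; 0 1 -1)], sign=-1
⇒ 4πI² = 3/5
I = (-1)√(3/5/(4π)) = -0.21850969

-0.218510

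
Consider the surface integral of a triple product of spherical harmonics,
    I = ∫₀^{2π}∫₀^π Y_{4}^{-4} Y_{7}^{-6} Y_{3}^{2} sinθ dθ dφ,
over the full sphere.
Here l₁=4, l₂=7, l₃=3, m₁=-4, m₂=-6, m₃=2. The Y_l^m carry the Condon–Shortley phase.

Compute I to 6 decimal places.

-4 − 6 + 2 = -8 ≠ 0: azimuthal integral kills it; I = 0

0.000000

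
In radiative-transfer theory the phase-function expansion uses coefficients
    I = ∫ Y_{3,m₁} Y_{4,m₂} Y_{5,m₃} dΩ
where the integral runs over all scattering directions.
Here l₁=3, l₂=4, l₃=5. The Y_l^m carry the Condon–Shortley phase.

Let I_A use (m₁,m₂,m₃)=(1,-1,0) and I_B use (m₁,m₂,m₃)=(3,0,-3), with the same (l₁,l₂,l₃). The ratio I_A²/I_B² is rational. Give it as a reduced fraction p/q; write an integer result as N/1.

1/420

l's match ⇒ only the (l;m) 3-j factors differ between A and B.
A: triangle coeff Δ(3,4,5) = 1/180180; Σ_t [0,2]: t=0:+1/288 t=1:−1/288 t=2:+1/5760 = 1/5760; (3j)²=1/12012 [(3 4 5; 1 -1 0)], sign=-1
B: triangle coeff Δ(3,4,5) = 1/180180; Σ_t [0,0]: t=0:+1/2304 = 1/2304; (3j)²=5/143 [(3 4 5; 3 0 -3)], sign=+1
I_A²/I_B² = (1/12012)/(5/143) = 1/420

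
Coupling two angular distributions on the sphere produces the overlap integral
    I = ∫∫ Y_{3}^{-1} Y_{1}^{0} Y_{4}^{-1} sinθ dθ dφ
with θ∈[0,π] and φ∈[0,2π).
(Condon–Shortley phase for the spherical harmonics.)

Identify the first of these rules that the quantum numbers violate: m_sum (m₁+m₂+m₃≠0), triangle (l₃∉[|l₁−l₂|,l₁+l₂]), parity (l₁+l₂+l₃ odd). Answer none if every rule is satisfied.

m_sum

Σmᵢ = -2  ✗
l₃∈[|l₁−l₂|,l₁+l₂]=[2,4], have l₃=4
Σlᵢ = 8 ⇒ even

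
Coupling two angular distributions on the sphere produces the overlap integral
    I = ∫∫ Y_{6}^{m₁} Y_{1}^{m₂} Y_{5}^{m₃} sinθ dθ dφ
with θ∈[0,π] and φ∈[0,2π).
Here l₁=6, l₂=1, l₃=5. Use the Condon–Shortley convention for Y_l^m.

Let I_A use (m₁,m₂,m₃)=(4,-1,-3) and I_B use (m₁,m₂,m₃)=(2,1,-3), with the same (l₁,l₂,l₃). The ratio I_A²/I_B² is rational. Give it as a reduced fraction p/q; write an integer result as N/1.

15/2

l's match ⇒ only the (l;m) 3-j factors differ between A and B.
A: triangle coeff Δ(6,1,5) = 1/858; Σ_t [0,0]: t=0:+1/161280 = 1/161280; (3j)²=15/286 [(6 1 5; 4 -1 -3)], sign=+1
B: triangle coeff Δ(6,1,5) = 1/858; Σ_t [2,2]: t=2:+1/161280 = 1/161280; (3j)²=1/143 [(6 1 5; 2 1 -3)], sign=+1
I_A²/I_B² = (15/286)/(1/143) = 15/2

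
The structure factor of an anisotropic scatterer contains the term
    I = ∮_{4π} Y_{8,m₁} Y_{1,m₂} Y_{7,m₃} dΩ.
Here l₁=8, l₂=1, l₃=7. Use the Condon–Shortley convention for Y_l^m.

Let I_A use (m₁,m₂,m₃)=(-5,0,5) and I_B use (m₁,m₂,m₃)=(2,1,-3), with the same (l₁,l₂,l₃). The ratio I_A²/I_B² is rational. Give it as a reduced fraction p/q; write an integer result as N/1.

Shared (l₁,l₂,l₃)=(8,1,7): N and (l;000)² cancel in I_A²/I_B².
A: Δ = 2!·14!·0!/17! = 1/2040; Racah Σ t=1..1: t=1:−1/958003200 = -1/958003200; ⇒ 3j(8 1 7; -5 0 5)² = 13/680, sgn -1
B: Δ = 2!·14!·0!/17! = 1/2040; Racah Σ t=2..2: t=2:+1/174182400 = 1/174182400; ⇒ 3j(8 1 7; 2 1 -3)² = 1/136, sgn +1
I_A²/I_B² = (13/680)/(1/136) = 13/5

13/5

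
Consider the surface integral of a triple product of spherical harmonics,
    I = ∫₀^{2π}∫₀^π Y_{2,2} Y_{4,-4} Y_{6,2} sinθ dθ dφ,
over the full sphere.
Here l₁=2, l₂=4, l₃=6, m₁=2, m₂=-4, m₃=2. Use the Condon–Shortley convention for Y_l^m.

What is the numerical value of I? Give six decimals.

Rules hold: Σm=0, L=12 even, 2≤6≤6.
N = 5·9·13 = 585
Δ = 0!·4!·8!/13! = 1/6435
Racah Σ t=0..0: t=0:+1/2304 = 1/2304
⇒ 3j(2 4 6; 0 0 0)² = 5/143, sgn +1
Racah Σ t=0..0: t=0:+1/967680 = 1/967680
⇒ 3j(2 4 6; 2 -4 2)² = 1/6435, sgn +1
4πI² = N·(3j₀)²·(3jₘ)² = 5/1573
I = +1·√(0.00317864/4π) = 0.01590434

0.015904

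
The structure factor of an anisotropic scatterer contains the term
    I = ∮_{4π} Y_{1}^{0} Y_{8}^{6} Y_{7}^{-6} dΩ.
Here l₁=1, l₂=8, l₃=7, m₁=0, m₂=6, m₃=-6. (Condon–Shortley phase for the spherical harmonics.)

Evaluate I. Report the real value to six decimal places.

0.161907

Rules hold: Σm=0, L=16 even, 7≤7≤9.
N = 3·17·15 = 765
Δ = 2!·0!·14!/17! = 1/2040
Racah Σ t=1..1: t=1:−1/25401600 = -1/25401600
⇒ 3j(1 8 7; 0 0 0)² = 8/255, sgn +1
Racah Σ t=1..1: t=1:−1/6227020800 = -1/6227020800
⇒ 3j(1 8 7; 0 6 -6)² = 7/510, sgn +1
4πI² = N·(3j₀)²·(3jₘ)² = 28/85
I = +1·√(0.329412/4π) = 0.16190663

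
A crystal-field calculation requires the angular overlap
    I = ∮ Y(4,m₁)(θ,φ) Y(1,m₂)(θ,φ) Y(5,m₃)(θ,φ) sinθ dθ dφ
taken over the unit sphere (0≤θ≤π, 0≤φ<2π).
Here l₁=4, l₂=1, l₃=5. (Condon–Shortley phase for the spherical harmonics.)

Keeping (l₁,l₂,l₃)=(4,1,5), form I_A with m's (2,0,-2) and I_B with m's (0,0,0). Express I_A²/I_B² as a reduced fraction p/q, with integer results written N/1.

21/25

l's match ⇒ only the (l;m) 3-j factors differ between A and B.
A: triangle coeff Δ(4,1,5) = 1/495; Σ_t [0,0]: t=0:+1/1440 = 1/1440; (3j)²=7/165 [(4 1 5; 2 0 -2)], sign=-1
B: triangle coeff Δ(4,1,5) = 1/495; Σ_t [0,0]: t=0:+1/576 = 1/576; (3j)²=5/99 [(4 1 5; 0 0 0)], sign=-1
I_A²/I_B² = (7/165)/(5/99) = 21/25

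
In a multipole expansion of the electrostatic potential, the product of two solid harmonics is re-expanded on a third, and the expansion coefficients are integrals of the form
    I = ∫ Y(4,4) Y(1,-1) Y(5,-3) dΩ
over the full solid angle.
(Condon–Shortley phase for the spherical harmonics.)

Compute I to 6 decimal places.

m-sum 0 ✓  L=10 even ✓  3≤5≤5 ✓
Π(2lᵢ+1) = 9×3×11 = 297
triangle coeff Δ(4,1,5) = 1/495
Σ_t [0,0]: t=0:+1/576 = 1/576
(3j)²=5/99 [(4 1 5; 0 0 0)], sign=-1
Σ_t [0,0]: t=0:+1/80640 = 1/80640
(3j)²=1/495 [(4 1 5; 4 -1 -3)], sign=+1
⇒ 4πI² = 1/33
I = (-1)√(1/33/(4π)) = -0.04910640

-0.049106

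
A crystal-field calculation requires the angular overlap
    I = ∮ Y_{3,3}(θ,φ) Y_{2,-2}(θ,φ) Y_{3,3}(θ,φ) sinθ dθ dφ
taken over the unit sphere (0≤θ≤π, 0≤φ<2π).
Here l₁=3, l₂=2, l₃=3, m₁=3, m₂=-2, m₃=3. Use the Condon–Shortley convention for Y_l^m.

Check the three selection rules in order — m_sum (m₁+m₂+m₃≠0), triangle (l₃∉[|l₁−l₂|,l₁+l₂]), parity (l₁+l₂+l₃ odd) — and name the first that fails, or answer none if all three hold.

m_sum

Σmᵢ = 4  ✗
l₃∈[|l₁−l₂|,l₁+l₂]=[1,5], have l₃=3
Σlᵢ = 8 ⇒ even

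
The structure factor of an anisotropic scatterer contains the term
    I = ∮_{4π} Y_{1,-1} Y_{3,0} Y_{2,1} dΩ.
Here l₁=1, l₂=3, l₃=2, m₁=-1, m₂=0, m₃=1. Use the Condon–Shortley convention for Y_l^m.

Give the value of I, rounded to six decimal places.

0.143048

m-sum 0 ✓  L=6 even ✓  2≤2≤4 ✓
Π(2lᵢ+1) = 3×7×5 = 105
triangle coeff Δ(1,3,2) = 1/105
Σ_t [1,1]: t=1:−1/4 = -1/4
(3j)²=3/35 [(1 3 2; 0 0 0)], sign=-1
Σ_t [2,2]: t=2:+1/12 = 1/12
(3j)²=1/35 [(1 3 2; -1 0 1)], sign=-1
⇒ 4πI² = 9/35
I = (+1)√(9/35/(4π)) = 0.14304817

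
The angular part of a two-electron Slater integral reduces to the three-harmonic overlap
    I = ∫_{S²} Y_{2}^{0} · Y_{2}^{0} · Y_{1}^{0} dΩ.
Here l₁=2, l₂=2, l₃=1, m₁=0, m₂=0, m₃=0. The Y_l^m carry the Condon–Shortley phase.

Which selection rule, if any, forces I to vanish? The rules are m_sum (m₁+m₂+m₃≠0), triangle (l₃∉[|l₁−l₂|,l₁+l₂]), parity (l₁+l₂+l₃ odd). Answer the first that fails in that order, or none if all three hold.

parity

Σmᵢ = 0  ✓
l₃∈[|l₁−l₂|,l₁+l₂]=[0,4], have l₃=1  ✓
Σlᵢ = 5 ⇒ odd  ✗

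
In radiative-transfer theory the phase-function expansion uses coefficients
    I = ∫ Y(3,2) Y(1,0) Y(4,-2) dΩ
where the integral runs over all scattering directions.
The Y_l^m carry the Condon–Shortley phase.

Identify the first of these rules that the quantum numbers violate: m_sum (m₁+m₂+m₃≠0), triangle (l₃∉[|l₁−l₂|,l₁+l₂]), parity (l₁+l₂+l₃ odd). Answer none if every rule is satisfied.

none

azimuthal sum: 2 + 0 − 2 = 0  ✓
2 ≤ 4 ≤ 4 (triangle on l)  ✓
L = 3 + 1 + 4 = 8 (even)  ✓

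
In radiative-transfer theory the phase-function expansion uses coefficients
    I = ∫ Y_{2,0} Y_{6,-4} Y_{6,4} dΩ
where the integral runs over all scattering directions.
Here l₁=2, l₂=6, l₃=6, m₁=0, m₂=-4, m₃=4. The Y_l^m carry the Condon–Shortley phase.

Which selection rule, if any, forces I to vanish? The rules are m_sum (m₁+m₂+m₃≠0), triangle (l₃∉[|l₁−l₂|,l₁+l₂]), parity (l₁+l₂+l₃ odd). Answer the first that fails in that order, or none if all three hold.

azimuthal sum: 0 − 4 + 4 = 0  ✓
4 ≤ 6 ≤ 8 (triangle on l)  ✓
L = 2 + 6 + 6 = 14 (even)  ✓

none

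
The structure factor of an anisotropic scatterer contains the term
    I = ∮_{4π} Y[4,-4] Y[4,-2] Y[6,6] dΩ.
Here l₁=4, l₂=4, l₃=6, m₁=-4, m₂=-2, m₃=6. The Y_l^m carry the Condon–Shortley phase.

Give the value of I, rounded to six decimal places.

Rules hold: Σm=0, L=14 even, 0≤6≤8.
N = 9·9·13 = 1053
Δ = 2!·6!·6!/15! = 1/1261260
Racah Σ t=0..2: t=0:+1/4608 t=1:−1/1296 t=2:+1/4608 = -7/20736
⇒ 3j(4 4 6; 0 0 0)² = 20/1287, sgn -1
Racah Σ t=2..2: t=2:+1/1036800 = 1/1036800
⇒ 3j(4 4 6; -4 -2 6)² = 4/195, sgn +1
4πI² = N·(3j₀)²·(3jₘ)² = 48/143
I = -1·√(0.335664/4π) = -0.16343598

-0.163436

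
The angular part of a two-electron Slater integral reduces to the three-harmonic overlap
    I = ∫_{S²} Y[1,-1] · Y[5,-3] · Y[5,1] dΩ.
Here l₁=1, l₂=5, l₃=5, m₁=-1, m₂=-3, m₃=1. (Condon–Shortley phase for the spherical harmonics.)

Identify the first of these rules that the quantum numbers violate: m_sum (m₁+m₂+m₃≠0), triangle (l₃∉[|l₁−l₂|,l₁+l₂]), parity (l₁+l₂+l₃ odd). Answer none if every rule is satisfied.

m₁+m₂+m₃ = -1 − 3 + 1 = -3  ✗
triangle: |1−5|=4 ≤ l₃=5 ≤ 1+5=6
parity: l₁+l₂+l₃ = 11 is odd

m_sum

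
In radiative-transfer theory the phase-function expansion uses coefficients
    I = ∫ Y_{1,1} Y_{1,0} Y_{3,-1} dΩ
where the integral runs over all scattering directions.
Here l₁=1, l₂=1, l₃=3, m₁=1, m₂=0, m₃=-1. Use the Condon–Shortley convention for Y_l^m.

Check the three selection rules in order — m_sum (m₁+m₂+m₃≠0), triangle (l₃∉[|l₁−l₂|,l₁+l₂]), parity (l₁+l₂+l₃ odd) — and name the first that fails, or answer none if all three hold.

triangle

Σmᵢ = 0  ✓
l₃∈[|l₁−l₂|,l₁+l₂]=[0,2], have l₃=3  ✗
Σlᵢ = 5 ⇒ odd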